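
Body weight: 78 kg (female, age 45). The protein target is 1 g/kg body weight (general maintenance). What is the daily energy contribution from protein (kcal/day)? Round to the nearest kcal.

312 kcal/day

Protein = 1 g/kg × 78 kg = 78 g/day.
Protein energy = 78 g × 4 kcal/g = 312 kcal/day.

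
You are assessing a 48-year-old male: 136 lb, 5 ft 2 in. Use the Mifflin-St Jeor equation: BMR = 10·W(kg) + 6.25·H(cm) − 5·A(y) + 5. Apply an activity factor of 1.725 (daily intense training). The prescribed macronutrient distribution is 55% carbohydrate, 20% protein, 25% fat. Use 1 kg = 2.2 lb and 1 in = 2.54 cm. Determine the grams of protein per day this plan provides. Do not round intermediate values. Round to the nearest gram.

Convert to metric: weight = 136 ÷ 2.2 = 61.8182 kg; height = (5×12 + 2) × 2.54 = 62 × 2.54 = 157.48 cm.
Mifflin-St Jeor (male): BMR = 10(61.8182) + 6.25(157.48) − 5(48) + 5 = 618.1818 + 984.25 − 240 + 5 = 1367.4318 kcal/day.
TEE = 1367.4318 × 1.725 = 2358.8199 kcal/day.
Protein energy = 20% × 2358.8199 = 471.764 kcal.
Protein = 471.764 ÷ 4 kcal/g = 117.941 g.

118 g/day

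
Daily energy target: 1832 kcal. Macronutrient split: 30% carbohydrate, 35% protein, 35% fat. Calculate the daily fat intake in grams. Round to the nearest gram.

Fat energy = 35% × 1832 = 641.2 kcal.
At 9 kcal/g: 641.2 ÷ 9 = 71.2444 g.

71 g/day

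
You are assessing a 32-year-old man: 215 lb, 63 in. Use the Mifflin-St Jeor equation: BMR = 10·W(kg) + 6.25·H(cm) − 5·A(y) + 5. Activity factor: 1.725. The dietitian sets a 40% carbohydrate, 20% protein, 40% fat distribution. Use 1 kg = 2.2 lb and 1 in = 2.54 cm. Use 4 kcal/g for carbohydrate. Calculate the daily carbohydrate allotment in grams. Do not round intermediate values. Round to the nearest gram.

Convert to metric: weight = 215 ÷ 2.2 = 97.7273 kg; height = 63 × 2.54 = 160.02 cm.
Mifflin-St Jeor (male): BMR = 10(97.7273) + 6.25(160.02) − 5(32) + 5 = 977.2727 + 1000.125 − 160 + 5 = 1822.3977 kcal/day.
TEE = 1822.3977 × 1.725 = 3143.6361 kcal/day.
Carbohydrate energy = 40% × 3143.6361 = 1257.4544 kcal.
Carbohydrate = 1257.4544 ÷ 4 kcal/g = 314.3636 g.

314 g/day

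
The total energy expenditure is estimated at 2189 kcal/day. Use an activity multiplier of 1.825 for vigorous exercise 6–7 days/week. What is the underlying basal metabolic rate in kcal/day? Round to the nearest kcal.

1199 kcal/day

BMR = TEE ÷ activity factor = 2189 ÷ 1.825 = 1199.4521 kcal/day.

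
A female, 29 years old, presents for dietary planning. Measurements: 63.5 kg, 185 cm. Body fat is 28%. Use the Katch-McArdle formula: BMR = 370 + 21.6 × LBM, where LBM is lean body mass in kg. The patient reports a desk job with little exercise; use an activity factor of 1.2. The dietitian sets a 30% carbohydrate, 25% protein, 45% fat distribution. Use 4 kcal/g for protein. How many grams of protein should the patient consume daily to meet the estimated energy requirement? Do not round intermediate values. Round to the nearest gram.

LBM = 63.5 × (1 − 0.28) = 45.72 kg. Katch-McArdle: BMR = 370 + 21.6 × 45.72 = 1357.552 kcal/day.
TEE = 1357.552 × 1.2 = 1629.0624 kcal/day.
Protein energy = 25% × 1629.0624 = 407.2656 kcal.
Protein = 407.2656 ÷ 4 kcal/g = 101.8164 g.

102 g/day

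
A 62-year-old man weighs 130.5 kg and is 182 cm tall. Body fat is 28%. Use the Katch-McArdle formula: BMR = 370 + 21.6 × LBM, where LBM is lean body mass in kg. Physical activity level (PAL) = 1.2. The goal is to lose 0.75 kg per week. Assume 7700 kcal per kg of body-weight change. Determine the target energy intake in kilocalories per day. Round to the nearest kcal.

2054 kilocalories per day

LBM = 130.5 × (1 − 0.28) = 93.96 kg. Katch-McArdle: BMR = 370 + 21.6 × 93.96 = 2399.536 kcal/day.
TEE = 2399.536 × 1.2 = 2879.4432 kcal/day.
Required daily deficit = 0.75 × 7700 ÷ 7 = 825 kcal/day.
Target intake = 2879.4432 − 825 = 2054.4432 kcal/day.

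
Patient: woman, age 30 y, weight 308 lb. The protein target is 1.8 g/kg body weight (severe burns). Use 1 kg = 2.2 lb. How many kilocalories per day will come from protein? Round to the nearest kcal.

1008 kcal/day

Weight in kg = 308 ÷ 2.2 = 140 kg.
Protein = 1.8 g/kg × 140 kg = 252 g/day.
Protein energy = 252 g × 4 kcal/g = 1008 kcal/day.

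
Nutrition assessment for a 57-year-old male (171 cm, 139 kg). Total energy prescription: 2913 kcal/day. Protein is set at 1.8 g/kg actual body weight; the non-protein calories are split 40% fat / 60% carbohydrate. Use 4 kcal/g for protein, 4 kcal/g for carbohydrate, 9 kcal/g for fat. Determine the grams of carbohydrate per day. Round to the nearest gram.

Protein = 1.8 × 139 = 250.2 g → 250.2 × 4 = 1000.8 kcal.
Non-protein calories = 2913 − 1000.8 = 1912.2 kcal.
Fat: 40% × 1912.2 = 764.88 kcal; carbohydrate: 1147.32 kcal.
Carbohydrate: 1147.32 kcal ÷ 4 kcal/g = 286.83 g.

287 g/day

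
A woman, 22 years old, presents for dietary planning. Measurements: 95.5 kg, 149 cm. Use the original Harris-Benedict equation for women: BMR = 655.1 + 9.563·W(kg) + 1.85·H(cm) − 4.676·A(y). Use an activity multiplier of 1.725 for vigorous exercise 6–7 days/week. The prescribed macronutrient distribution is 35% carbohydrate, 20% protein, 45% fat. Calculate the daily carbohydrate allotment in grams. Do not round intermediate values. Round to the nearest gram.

263 g/day

Harris-Benedict: BMR = 655.1 + 9.563(95.5) + 1.85(149) − 4.676(22) = 1741.1445 kcal/day.
TEE = 1741.1445 × 1.725 = 3003.4743 kcal/day.
Carbohydrate energy = 35% × 3003.4743 = 1051.216 kcal.
Carbohydrate = 1051.216 ÷ 4 kcal/g = 262.804 g.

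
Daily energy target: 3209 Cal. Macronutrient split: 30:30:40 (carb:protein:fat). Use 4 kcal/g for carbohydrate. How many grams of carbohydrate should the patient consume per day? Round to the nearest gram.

Carbohydrate energy = 30% × 3209 = 962.7 kcal.
At 4 kcal/g: 962.7 ÷ 4 = 240.675 g.

241 g/day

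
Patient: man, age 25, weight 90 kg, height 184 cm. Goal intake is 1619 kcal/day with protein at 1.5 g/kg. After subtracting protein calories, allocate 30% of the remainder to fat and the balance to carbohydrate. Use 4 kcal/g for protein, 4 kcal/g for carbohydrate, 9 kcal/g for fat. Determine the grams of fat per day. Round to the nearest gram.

36 g/day

Protein = 1.5 × 90 = 135 g → 135 × 4 = 540 kcal.
Non-protein calories = 1619 − 540 = 1079 kcal.
Fat: 30% × 1079 = 323.7 kcal; carbohydrate: 755.3 kcal.
Fat: 323.7 kcal ÷ 9 kcal/g = 35.9667 g.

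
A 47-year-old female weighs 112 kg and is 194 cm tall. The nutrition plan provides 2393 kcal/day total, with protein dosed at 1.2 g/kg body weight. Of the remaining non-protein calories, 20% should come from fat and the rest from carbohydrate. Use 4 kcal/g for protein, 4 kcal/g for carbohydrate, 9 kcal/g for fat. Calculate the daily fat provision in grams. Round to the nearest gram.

41 g/day

Protein = 1.2 × 112 = 134.4 g → 134.4 × 4 = 537.6 kcal.
Non-protein calories = 2393 − 537.6 = 1855.4 kcal.
Fat: 20% × 1855.4 = 371.08 kcal; carbohydrate: 1484.32 kcal.
Fat: 371.08 kcal ÷ 9 kcal/g = 41.2311 g.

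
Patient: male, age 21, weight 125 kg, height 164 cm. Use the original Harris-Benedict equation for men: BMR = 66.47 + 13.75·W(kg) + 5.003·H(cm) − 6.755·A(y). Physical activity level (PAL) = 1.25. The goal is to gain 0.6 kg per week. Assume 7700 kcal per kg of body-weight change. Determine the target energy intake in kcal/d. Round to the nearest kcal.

3740 kcal/d

Harris-Benedict: BMR = 66.47 + 13.75(125) + 5.003(164) − 6.755(21) = 2463.857 kcal/day.
TEE = 2463.857 × 1.25 = 3079.8213 kcal/day.
Required daily surplus = 0.6 × 7700 ÷ 7 = 660 kcal/day.
Target intake = 3079.8213 + 660 = 3739.8213 kcal/day.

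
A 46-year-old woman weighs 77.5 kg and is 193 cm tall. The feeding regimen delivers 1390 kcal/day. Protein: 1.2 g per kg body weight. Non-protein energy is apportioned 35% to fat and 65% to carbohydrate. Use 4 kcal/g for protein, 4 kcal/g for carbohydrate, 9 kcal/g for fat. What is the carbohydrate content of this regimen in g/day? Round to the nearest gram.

165 g/day

Protein = 1.2 × 77.5 = 93 g → 93 × 4 = 372 kcal.
Non-protein calories = 1390 − 372 = 1018 kcal.
Fat: 35% × 1018 = 356.3 kcal; carbohydrate: 661.7 kcal.
Carbohydrate: 661.7 kcal ÷ 4 kcal/g = 165.425 g.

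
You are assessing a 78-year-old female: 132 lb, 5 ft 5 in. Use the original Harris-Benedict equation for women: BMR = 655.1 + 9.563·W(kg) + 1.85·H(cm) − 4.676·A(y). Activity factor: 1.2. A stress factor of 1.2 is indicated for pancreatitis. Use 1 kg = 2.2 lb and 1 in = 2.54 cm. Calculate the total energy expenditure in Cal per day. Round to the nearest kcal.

1684 Cal per day

Convert to metric: weight = 132 ÷ 2.2 = 60 kg; height = (5×12 + 5) × 2.54 = 65 × 2.54 = 165.1 cm.
Harris-Benedict: BMR = 655.1 + 9.563(60) + 1.85(165.1) − 4.676(78) = 1169.587 kcal/day.
TEE = BMR × activity factor = 1169.587 × 1.2 = 1403.5044 kcal/day.
Apply stress factor: 1403.5044 × 1.2 = 1684.2053 kcal/day.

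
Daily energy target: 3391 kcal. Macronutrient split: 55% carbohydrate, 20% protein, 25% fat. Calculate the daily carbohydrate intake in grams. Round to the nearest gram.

Carbohydrate energy = 55% × 3391 = 1865.05 kcal.
At 4 kcal/g: 1865.05 ÷ 4 = 466.2625 g.

466 g/day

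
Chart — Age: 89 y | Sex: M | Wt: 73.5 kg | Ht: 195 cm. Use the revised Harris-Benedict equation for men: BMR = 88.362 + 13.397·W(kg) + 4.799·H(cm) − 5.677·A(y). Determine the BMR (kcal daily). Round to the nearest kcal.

Harris-Benedict: BMR = 88.362 + 13.397(73.5) + 4.799(195) − 5.677(89) = 1503.5935 kcal/day.

1504 kcal daily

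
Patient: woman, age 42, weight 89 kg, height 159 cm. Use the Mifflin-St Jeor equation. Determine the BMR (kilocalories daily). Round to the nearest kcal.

Mifflin-St Jeor (female): BMR = 10(89) + 6.25(159) − 5(42) − 161 = 890 + 993.75 − 210 − 161 = 1512.75 kcal/day.

1513 kilocalories daily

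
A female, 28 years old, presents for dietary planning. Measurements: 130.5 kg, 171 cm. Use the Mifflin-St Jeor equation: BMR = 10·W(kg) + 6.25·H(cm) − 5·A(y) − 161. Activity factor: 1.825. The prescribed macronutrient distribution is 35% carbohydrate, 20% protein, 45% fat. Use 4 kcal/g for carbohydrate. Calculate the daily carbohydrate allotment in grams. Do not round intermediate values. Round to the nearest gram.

331 g/day

Mifflin-St Jeor (female): BMR = 10(130.5) + 6.25(171) − 5(28) − 161 = 1305 + 1068.75 − 140 − 161 = 2072.75 kcal/day.
TEE = 2072.75 × 1.825 = 3782.7688 kcal/day.
Carbohydrate energy = 35% × 3782.7688 = 1323.9691 kcal.
Carbohydrate = 1323.9691 ÷ 4 kcal/g = 330.9923 g.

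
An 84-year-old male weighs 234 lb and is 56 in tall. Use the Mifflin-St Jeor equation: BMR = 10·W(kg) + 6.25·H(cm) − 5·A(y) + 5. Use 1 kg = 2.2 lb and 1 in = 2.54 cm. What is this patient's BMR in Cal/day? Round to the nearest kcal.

Convert to metric: weight = 234 ÷ 2.2 = 106.3636 kg; height = 56 × 2.54 = 142.24 cm.
Mifflin-St Jeor (male): BMR = 10(106.3636) + 6.25(142.24) − 5(84) + 5 = 1063.6364 + 889 − 420 + 5 = 1537.6364 kcal/day.

1538 Cal/day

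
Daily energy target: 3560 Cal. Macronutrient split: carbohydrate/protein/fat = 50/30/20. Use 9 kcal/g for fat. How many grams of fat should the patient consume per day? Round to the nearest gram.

79 g/day

Fat energy = 20% × 3560 = 712 kcal.
At 9 kcal/g: 712 ÷ 9 = 79.1111 g.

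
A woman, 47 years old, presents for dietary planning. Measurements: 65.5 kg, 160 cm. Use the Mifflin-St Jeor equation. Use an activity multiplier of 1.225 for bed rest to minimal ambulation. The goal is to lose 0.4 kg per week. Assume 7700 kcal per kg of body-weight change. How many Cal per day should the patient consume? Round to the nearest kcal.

Mifflin-St Jeor (female): BMR = 10(65.5) + 6.25(160) − 5(47) − 161 = 655 + 1000 − 235 − 161 = 1259 kcal/day.
TEE = 1259 × 1.225 = 1542.275 kcal/day.
Required daily deficit = 0.4 × 7700 ÷ 7 = 440 kcal/day.
Target intake = 1542.275 − 440 = 1102.275 kcal/day.

1102 Cal per day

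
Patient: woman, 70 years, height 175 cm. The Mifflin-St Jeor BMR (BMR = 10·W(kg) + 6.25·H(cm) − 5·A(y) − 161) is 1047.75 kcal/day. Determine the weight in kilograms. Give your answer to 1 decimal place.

46.5 kg

1047.75 = 10·W + 6.25(175) − 5(70) − 161
10·W = 1047.75 − 582.75 = 465, so W = 46.5 kg.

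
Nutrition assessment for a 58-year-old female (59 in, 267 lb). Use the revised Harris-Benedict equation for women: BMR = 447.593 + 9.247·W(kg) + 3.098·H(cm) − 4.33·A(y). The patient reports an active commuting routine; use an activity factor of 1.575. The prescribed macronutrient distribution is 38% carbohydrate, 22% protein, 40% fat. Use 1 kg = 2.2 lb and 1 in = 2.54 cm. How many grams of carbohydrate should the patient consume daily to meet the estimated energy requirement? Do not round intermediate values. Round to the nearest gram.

Convert to metric: weight = 267 ÷ 2.2 = 121.3636 kg; height = 59 × 2.54 = 149.86 cm.
Harris-Benedict: BMR = 447.593 + 9.247(121.3636) + 3.098(149.86) − 4.33(58) = 1782.9688 kcal/day.
TEE = 1782.9688 × 1.575 = 2808.1759 kcal/day.
Carbohydrate energy = 38% × 2808.1759 = 1067.1068 kcal.
Carbohydrate = 1067.1068 ÷ 4 kcal/g = 266.7767 g.

267 g/day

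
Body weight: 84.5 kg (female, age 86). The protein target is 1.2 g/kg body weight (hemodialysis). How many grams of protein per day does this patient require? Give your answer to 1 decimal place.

101.4 g/day

Protein = 1.2 g/kg × 84.5 kg = 101.4 g/day.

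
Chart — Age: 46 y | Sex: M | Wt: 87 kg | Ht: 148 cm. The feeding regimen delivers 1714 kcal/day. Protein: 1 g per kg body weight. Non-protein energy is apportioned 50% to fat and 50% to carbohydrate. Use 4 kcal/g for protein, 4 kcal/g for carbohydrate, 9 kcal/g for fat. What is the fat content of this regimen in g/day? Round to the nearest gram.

Protein = 1 × 87 = 87 g → 87 × 4 = 348 kcal.
Non-protein calories = 1714 − 348 = 1366 kcal.
Fat: 50% × 1366 = 683 kcal; carbohydrate: 683 kcal.
Fat: 683 kcal ÷ 9 kcal/g = 75.8889 g.

76 g/day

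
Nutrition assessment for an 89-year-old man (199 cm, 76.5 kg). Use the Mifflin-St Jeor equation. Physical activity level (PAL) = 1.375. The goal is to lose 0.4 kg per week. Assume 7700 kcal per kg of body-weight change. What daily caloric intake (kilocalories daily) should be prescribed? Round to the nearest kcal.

1717 kilocalories daily

Mifflin-St Jeor (male): BMR = 10(76.5) + 6.25(199) − 5(89) + 5 = 765 + 1243.75 − 445 + 5 = 1568.75 kcal/day.
TEE = 1568.75 × 1.375 = 2157.0313 kcal/day.
Required daily deficit = 0.4 × 7700 ÷ 7 = 440 kcal/day.
Target intake = 2157.0313 − 440 = 1717.0313 kcal/day.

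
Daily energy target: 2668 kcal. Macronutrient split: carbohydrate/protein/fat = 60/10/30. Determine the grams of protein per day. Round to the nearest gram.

67 g/day

Protein energy = 10% × 2668 = 266.8 kcal.
At 4 kcal/g: 266.8 ÷ 4 = 66.7 g.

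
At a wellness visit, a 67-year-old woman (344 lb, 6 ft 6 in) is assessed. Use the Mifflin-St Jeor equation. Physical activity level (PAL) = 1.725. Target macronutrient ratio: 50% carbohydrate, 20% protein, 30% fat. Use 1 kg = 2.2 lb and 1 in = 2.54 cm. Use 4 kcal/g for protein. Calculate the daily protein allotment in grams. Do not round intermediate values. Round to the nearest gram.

199 g/day

Convert to metric: weight = 344 ÷ 2.2 = 156.3636 kg; height = (6×12 + 6) × 2.54 = 78 × 2.54 = 198.12 cm.
Mifflin-St Jeor (female): BMR = 10(156.3636) + 6.25(198.12) − 5(67) − 161 = 1563.6364 + 1238.25 − 335 − 161 = 2305.8864 kcal/day.
TEE = 2305.8864 × 1.725 = 3977.654 kcal/day.
Protein energy = 20% × 3977.654 = 795.5308 kcal.
Protein = 795.5308 ÷ 4 kcal/g = 198.8827 g.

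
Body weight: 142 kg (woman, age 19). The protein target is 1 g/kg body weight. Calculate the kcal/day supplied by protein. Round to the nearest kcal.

568 kcal/day

Protein = 1 g/kg × 142 kg = 142 g/day.
Protein energy = 142 g × 4 kcal/g = 568 kcal/day.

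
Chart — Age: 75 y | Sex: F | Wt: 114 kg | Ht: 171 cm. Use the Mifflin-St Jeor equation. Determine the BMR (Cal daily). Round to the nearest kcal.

Mifflin-St Jeor (female): BMR = 10(114) + 6.25(171) − 5(75) − 161 = 1140 + 1068.75 − 375 − 161 = 1672.75 kcal/day.

1673 Cal daily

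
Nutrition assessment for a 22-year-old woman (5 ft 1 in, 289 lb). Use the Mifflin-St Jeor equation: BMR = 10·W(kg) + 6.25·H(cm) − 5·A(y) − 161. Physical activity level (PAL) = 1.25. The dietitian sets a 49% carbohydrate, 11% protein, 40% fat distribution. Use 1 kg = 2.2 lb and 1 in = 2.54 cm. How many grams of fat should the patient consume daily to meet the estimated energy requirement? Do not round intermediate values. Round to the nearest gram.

112 g/day

Convert to metric: weight = 289 ÷ 2.2 = 131.3636 kg; height = (5×12 + 1) × 2.54 = 61 × 2.54 = 154.94 cm.
Mifflin-St Jeor (female): BMR = 10(131.3636) + 6.25(154.94) − 5(22) − 161 = 1313.6364 + 968.375 − 110 − 161 = 2011.0114 kcal/day.
TEE = 2011.0114 × 1.25 = 2513.7642 kcal/day.
Fat energy = 40% × 2513.7642 = 1005.5057 kcal.
Fat = 1005.5057 ÷ 9 kcal/g = 111.7229 g.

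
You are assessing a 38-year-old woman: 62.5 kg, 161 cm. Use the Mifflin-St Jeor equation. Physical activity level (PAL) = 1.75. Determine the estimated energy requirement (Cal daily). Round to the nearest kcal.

2240 Cal daily

Mifflin-St Jeor (female): BMR = 10(62.5) + 6.25(161) − 5(38) − 161 = 625 + 1006.25 − 190 − 161 = 1280.25 kcal/day.
TEE = BMR × activity factor = 1280.25 × 1.75 = 2240.4375 kcal/day.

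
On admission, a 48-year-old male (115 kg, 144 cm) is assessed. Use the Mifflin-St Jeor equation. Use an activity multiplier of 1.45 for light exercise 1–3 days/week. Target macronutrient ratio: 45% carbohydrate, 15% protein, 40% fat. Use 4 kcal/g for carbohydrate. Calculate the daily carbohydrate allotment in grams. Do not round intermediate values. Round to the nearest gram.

296 g/day

Mifflin-St Jeor (male): BMR = 10(115) + 6.25(144) − 5(48) + 5 = 1150 + 900 − 240 + 5 = 1815 kcal/day.
TEE = 1815 × 1.45 = 2631.75 kcal/day.
Carbohydrate energy = 45% × 2631.75 = 1184.2875 kcal.
Carbohydrate = 1184.2875 ÷ 4 kcal/g = 296.0719 g.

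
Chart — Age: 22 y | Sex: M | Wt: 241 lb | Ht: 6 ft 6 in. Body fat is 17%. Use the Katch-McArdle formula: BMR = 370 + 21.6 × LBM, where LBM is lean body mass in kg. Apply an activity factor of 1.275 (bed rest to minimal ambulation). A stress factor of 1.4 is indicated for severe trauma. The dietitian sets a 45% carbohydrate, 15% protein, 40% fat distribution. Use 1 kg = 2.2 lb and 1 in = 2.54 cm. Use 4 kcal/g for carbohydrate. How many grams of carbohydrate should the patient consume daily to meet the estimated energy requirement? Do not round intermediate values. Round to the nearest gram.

Convert to metric: weight = 241 ÷ 2.2 = 109.5455 kg; height = (6×12 + 6) × 2.54 = 78 × 2.54 = 198.12 cm.
LBM = 109.5455 × (1 − 0.17) = 90.9227 kg. Katch-McArdle: BMR = 370 + 21.6 × 90.9227 = 2333.9309 kcal/day.
TEE = 2333.9309 × 1.275 = 2975.7619 kcal/day.
With stress factor 1.4: 2975.7619 × 1.4 = 4166.0667 kcal/day.
Carbohydrate energy = 45% × 4166.0667 = 1874.73 kcal.
Carbohydrate = 1874.73 ÷ 4 kcal/g = 468.6825 g.

469 g/day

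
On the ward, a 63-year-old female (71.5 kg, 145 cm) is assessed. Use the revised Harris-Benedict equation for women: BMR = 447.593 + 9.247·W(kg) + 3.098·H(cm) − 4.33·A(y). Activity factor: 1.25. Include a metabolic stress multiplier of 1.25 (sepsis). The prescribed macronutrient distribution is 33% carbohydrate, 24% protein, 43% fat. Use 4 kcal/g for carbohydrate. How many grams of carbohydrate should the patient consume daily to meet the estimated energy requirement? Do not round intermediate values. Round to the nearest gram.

Harris-Benedict: BMR = 447.593 + 9.247(71.5) + 3.098(145) − 4.33(63) = 1285.1735 kcal/day.
TEE = 1285.1735 × 1.25 = 1606.4669 kcal/day.
With stress factor 1.25: 1606.4669 × 1.25 = 2008.0836 kcal/day.
Carbohydrate energy = 33% × 2008.0836 = 662.6676 kcal.
Carbohydrate = 662.6676 ÷ 4 kcal/g = 165.6669 g.

166 g/day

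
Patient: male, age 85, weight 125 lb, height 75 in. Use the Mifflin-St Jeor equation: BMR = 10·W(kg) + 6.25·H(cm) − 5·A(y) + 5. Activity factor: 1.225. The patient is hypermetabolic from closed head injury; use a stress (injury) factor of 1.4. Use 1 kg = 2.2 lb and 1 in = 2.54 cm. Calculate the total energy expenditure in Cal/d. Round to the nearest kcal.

Convert to metric: weight = 125 ÷ 2.2 = 56.8182 kg; height = 75 × 2.54 = 190.5 cm.
Mifflin-St Jeor (male): BMR = 10(56.8182) + 6.25(190.5) − 5(85) + 5 = 568.1818 + 1190.625 − 425 + 5 = 1338.8068 kcal/day.
TEE = BMR × activity factor = 1338.8068 × 1.225 = 1640.0384 kcal/day.
Apply stress factor: 1640.0384 × 1.4 = 2296.0537 kcal/day.

2296 Cal/d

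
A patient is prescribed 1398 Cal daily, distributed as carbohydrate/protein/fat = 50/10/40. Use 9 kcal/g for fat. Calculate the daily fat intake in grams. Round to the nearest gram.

62 g/day

Fat energy = 40% × 1398 = 559.2 kcal.
At 9 kcal/g: 559.2 ÷ 9 = 62.1333 g.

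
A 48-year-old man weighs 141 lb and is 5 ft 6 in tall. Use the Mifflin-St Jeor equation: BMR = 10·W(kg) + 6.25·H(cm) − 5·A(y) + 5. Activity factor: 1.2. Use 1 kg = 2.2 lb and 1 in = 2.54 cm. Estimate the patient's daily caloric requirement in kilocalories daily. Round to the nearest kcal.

1744 kilocalories daily

Convert to metric: weight = 141 ÷ 2.2 = 64.0909 kg; height = (5×12 + 6) × 2.54 = 66 × 2.54 = 167.64 cm.
Mifflin-St Jeor (male): BMR = 10(64.0909) + 6.25(167.64) − 5(48) + 5 = 640.9091 + 1047.75 − 240 + 5 = 1453.6591 kcal/day.
TEE = BMR × activity factor = 1453.6591 × 1.2 = 1744.3909 kcal/day.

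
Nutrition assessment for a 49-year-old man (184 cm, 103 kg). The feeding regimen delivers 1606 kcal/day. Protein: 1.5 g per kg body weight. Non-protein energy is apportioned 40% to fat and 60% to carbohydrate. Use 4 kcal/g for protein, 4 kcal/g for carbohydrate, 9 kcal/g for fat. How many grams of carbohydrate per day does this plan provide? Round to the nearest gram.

Protein = 1.5 × 103 = 154.5 g → 154.5 × 4 = 618 kcal.
Non-protein calories = 1606 − 618 = 988 kcal.
Fat: 40% × 988 = 395.2 kcal; carbohydrate: 592.8 kcal.
Carbohydrate: 592.8 kcal ÷ 4 kcal/g = 148.2 g.

148 g/day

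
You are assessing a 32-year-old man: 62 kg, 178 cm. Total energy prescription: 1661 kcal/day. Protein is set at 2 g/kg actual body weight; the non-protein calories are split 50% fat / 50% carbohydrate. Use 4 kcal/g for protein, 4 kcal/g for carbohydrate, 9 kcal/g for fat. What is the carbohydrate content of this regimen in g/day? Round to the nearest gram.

Protein = 2 × 62 = 124 g → 124 × 4 = 496 kcal.
Non-protein calories = 1661 − 496 = 1165 kcal.
Fat: 50% × 1165 = 582.5 kcal; carbohydrate: 582.5 kcal.
Carbohydrate: 582.5 kcal ÷ 4 kcal/g = 145.625 g.

146 g/day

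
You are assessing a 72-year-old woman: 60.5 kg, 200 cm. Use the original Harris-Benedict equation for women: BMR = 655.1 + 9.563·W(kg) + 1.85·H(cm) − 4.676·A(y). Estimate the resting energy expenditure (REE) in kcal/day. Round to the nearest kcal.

Harris-Benedict: BMR = 655.1 + 9.563(60.5) + 1.85(200) − 4.676(72) = 1266.9895 kcal/day.

1267 kcal/day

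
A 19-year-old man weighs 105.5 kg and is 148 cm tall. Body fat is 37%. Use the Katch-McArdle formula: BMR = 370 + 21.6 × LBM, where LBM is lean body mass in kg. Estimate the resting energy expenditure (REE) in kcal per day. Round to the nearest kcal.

1806 kcal per day

LBM = 105.5 × (1 − 0.37) = 66.465 kg. Katch-McArdle: BMR = 370 + 21.6 × 66.465 = 1805.644 kcal/day.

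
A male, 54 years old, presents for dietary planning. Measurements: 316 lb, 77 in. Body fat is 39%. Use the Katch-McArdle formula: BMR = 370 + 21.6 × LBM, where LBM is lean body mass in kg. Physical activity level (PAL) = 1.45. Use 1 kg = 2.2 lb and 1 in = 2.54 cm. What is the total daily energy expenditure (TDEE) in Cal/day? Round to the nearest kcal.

3281 Cal/day

Convert to metric: weight = 316 ÷ 2.2 = 143.6364 kg; height = 77 × 2.54 = 195.58 cm.
LBM = 143.6364 × (1 − 0.39) = 87.6182 kg. Katch-McArdle: BMR = 370 + 21.6 × 87.6182 = 2262.5527 kcal/day.
TEE = BMR × activity factor = 2262.5527 × 1.45 = 3280.7015 kcal/day.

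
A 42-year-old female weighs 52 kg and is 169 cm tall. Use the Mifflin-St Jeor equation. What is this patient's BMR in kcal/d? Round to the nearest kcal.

1205 kcal/d

Mifflin-St Jeor (female): BMR = 10(52) + 6.25(169) − 5(42) − 161 = 520 + 1056.25 − 210 − 161 = 1205.25 kcal/day.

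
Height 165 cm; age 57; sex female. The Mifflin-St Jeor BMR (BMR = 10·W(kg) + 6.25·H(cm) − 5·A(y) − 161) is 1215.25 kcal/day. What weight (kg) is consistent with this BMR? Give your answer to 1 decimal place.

1215.25 = 10·W + 6.25(165) − 5(57) − 161
10·W = 1215.25 − 585.25 = 630, so W = 63 kg.

63.0 kg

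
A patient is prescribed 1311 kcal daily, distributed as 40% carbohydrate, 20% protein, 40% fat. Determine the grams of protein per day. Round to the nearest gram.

66 g/day

Protein energy = 20% × 1311 = 262.2 kcal.
At 4 kcal/g: 262.2 ÷ 4 = 65.55 g.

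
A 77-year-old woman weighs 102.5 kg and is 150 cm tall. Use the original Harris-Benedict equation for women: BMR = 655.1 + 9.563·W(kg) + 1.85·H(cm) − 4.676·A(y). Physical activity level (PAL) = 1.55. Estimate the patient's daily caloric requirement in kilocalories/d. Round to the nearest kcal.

2407 kilocalories/d

Harris-Benedict: BMR = 655.1 + 9.563(102.5) + 1.85(150) − 4.676(77) = 1552.7555 kcal/day.
TEE = BMR × activity factor = 1552.7555 × 1.55 = 2406.771 kcal/day.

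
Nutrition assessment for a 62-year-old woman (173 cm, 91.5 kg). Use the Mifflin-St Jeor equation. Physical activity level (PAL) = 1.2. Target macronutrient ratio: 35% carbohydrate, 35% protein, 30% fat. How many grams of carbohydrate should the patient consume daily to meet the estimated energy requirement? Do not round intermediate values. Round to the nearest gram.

160 g/day

Mifflin-St Jeor (female): BMR = 10(91.5) + 6.25(173) − 5(62) − 161 = 915 + 1081.25 − 310 − 161 = 1525.25 kcal/day.
TEE = 1525.25 × 1.2 = 1830.3 kcal/day.
Carbohydrate energy = 35% × 1830.3 = 640.605 kcal.
Carbohydrate = 640.605 ÷ 4 kcal/g = 160.1513 g.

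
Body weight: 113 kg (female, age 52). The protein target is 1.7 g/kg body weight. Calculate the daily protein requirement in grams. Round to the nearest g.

Protein = 1.7 g/kg × 113 kg = 192.1 g/day.

192 g/day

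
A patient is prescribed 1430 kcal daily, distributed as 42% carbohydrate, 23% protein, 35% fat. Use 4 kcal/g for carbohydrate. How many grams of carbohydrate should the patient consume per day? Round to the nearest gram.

Carbohydrate energy = 42% × 1430 = 600.6 kcal.
At 4 kcal/g: 600.6 ÷ 4 = 150.15 g.

150 g/day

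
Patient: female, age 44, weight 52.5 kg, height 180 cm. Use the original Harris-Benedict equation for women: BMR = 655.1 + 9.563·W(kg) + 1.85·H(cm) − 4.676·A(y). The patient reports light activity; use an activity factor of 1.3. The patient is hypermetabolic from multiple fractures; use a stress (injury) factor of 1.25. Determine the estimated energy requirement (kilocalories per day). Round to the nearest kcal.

2087 kilocalories per day

Harris-Benedict: BMR = 655.1 + 9.563(52.5) + 1.85(180) − 4.676(44) = 1284.4135 kcal/day.
TEE = BMR × activity factor = 1284.4135 × 1.3 = 1669.7376 kcal/day.
Apply stress factor: 1669.7376 × 1.25 = 2087.1719 kcal/day.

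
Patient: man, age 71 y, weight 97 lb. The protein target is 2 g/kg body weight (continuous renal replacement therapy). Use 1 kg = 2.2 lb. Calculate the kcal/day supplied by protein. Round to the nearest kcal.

Weight in kg = 97 ÷ 2.2 = 44.0909 kg.
Protein = 2 g/kg × 44.0909 kg = 88.1818 g/day.
Protein energy = 88.1818 g × 4 kcal/g = 352.7273 kcal/day.

353 kcal/day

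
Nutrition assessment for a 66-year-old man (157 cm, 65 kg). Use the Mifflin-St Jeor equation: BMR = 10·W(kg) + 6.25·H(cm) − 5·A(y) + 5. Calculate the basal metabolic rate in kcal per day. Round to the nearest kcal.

Mifflin-St Jeor (male): BMR = 10(65) + 6.25(157) − 5(66) + 5 = 650 + 981.25 − 330 + 5 = 1306.25 kcal/day.

1306 kcal per day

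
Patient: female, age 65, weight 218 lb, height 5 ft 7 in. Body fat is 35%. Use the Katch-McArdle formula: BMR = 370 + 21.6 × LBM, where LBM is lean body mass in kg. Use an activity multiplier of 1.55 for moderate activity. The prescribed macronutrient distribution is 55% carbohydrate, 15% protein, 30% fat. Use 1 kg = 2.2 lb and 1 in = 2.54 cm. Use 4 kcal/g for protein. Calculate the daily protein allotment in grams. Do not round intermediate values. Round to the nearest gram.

Convert to metric: weight = 218 ÷ 2.2 = 99.0909 kg; height = (5×12 + 7) × 2.54 = 67 × 2.54 = 170.18 cm.
LBM = 99.0909 × (1 − 0.35) = 64.4091 kg. Katch-McArdle: BMR = 370 + 21.6 × 64.4091 = 1761.2364 kcal/day.
TEE = 1761.2364 × 1.55 = 2729.9164 kcal/day.
Protein energy = 15% × 2729.9164 = 409.4875 kcal.
Protein = 409.4875 ÷ 4 kcal/g = 102.3719 g.

102 g/day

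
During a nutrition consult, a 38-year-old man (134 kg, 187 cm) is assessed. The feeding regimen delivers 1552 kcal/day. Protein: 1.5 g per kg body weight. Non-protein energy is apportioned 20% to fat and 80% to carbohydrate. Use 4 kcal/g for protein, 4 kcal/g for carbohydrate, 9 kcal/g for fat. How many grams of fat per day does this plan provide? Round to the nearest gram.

17 g/day

Protein = 1.5 × 134 = 201 g → 201 × 4 = 804 kcal.
Non-protein calories = 1552 − 804 = 748 kcal.
Fat: 20% × 748 = 149.6 kcal; carbohydrate: 598.4 kcal.
Fat: 149.6 kcal ÷ 9 kcal/g = 16.6222 g.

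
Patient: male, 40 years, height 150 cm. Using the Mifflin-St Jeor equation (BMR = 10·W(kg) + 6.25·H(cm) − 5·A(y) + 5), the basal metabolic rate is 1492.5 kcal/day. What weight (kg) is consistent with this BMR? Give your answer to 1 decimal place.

1492.5 = 10·W + 6.25(150) − 5(40) + 5
10·W = 1492.5 − 742.5 = 750, so W = 75 kg.

75.0 kg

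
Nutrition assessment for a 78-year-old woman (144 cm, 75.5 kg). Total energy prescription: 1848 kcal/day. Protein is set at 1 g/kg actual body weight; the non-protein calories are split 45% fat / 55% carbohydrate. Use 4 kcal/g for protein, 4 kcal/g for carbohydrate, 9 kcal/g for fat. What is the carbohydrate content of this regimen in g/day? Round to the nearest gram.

213 g/day

Protein = 1 × 75.5 = 75.5 g → 75.5 × 4 = 302 kcal.
Non-protein calories = 1848 − 302 = 1546 kcal.
Fat: 45% × 1546 = 695.7 kcal; carbohydrate: 850.3 kcal.
Carbohydrate: 850.3 kcal ÷ 4 kcal/g = 212.575 g.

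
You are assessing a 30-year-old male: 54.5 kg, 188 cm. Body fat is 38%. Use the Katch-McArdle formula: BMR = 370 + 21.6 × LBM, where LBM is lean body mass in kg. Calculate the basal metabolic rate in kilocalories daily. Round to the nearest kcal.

1100 kilocalories daily

LBM = 54.5 × (1 − 0.38) = 33.79 kg. Katch-McArdle: BMR = 370 + 21.6 × 33.79 = 1099.864 kcal/day.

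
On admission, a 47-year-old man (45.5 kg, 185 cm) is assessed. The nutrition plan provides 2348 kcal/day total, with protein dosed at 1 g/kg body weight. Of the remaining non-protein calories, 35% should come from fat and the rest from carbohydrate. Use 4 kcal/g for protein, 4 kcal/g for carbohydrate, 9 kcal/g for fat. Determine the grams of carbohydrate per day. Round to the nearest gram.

352 g/day

Protein = 1 × 45.5 = 45.5 g → 45.5 × 4 = 182 kcal.
Non-protein calories = 2348 − 182 = 2166 kcal.
Fat: 35% × 2166 = 758.1 kcal; carbohydrate: 1407.9 kcal.
Carbohydrate: 1407.9 kcal ÷ 4 kcal/g = 351.975 g.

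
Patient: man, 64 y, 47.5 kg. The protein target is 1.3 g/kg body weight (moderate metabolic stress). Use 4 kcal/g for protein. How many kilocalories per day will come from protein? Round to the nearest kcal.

Protein = 1.3 g/kg × 47.5 kg = 61.75 g/day.
Protein energy = 61.75 g × 4 kcal/g = 247 kcal/day.

247 kcal/day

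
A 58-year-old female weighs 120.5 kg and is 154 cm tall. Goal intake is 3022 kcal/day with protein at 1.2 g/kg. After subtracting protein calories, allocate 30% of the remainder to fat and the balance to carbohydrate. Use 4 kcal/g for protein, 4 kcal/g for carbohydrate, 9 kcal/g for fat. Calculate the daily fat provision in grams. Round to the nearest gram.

81 g/day

Protein = 1.2 × 120.5 = 144.6 g → 144.6 × 4 = 578.4 kcal.
Non-protein calories = 3022 − 578.4 = 2443.6 kcal.
Fat: 30% × 2443.6 = 733.08 kcal; carbohydrate: 1710.52 kcal.
Fat: 733.08 kcal ÷ 9 kcal/g = 81.4533 g.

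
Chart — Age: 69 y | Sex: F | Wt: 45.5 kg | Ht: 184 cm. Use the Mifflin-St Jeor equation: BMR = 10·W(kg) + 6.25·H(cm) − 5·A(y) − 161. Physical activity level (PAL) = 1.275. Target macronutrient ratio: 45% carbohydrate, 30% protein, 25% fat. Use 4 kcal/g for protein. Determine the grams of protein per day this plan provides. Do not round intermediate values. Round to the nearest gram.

Mifflin-St Jeor (female): BMR = 10(45.5) + 6.25(184) − 5(69) − 161 = 455 + 1150 − 345 − 161 = 1099 kcal/day.
TEE = 1099 × 1.275 = 1401.225 kcal/day.
Protein energy = 30% × 1401.225 = 420.3675 kcal.
Protein = 420.3675 ÷ 4 kcal/g = 105.0919 g.

105 g/day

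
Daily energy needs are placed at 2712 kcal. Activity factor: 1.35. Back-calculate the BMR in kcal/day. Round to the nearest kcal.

BMR = TEE ÷ activity factor = 2712 ÷ 1.35 = 2008.8889 kcal/day.

2009 kcal/day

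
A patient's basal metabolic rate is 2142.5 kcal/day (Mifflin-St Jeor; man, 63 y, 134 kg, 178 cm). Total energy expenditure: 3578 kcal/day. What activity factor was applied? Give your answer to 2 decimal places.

Activity factor = TEE ÷ BMR = 3578 ÷ 2142.5 = 1.67.

1.67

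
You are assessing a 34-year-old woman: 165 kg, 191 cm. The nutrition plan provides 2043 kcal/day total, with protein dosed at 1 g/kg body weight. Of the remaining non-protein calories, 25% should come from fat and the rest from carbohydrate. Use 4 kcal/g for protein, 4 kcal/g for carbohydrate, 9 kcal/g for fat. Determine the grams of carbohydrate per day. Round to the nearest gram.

259 g/day

Protein = 1 × 165 = 165 g → 165 × 4 = 660 kcal.
Non-protein calories = 2043 − 660 = 1383 kcal.
Fat: 25% × 1383 = 345.75 kcal; carbohydrate: 1037.25 kcal.
Carbohydrate: 1037.25 kcal ÷ 4 kcal/g = 259.3125 g.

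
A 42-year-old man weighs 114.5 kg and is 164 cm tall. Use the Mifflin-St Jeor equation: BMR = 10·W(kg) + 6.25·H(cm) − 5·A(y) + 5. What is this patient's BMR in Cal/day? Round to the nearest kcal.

Mifflin-St Jeor (male): BMR = 10(114.5) + 6.25(164) − 5(42) + 5 = 1145 + 1025 − 210 + 5 = 1965 kcal/day.

1965 Cal/day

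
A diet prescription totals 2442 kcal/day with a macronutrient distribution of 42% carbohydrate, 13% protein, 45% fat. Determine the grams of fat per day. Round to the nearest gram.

Fat energy = 45% × 2442 = 1098.9 kcal.
At 9 kcal/g: 1098.9 ÷ 9 = 122.1 g.

122 g/day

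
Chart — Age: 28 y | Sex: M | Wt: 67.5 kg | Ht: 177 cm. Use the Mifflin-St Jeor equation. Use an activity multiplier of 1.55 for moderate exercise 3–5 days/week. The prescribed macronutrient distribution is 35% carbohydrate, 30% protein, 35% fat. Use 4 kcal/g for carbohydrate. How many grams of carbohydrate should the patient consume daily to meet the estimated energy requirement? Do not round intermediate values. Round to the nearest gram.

223 g/day

Mifflin-St Jeor (male): BMR = 10(67.5) + 6.25(177) − 5(28) + 5 = 675 + 1106.25 − 140 + 5 = 1646.25 kcal/day.
TEE = 1646.25 × 1.55 = 2551.6875 kcal/day.
Carbohydrate energy = 35% × 2551.6875 = 893.0906 kcal.
Carbohydrate = 893.0906 ÷ 4 kcal/g = 223.2727 g.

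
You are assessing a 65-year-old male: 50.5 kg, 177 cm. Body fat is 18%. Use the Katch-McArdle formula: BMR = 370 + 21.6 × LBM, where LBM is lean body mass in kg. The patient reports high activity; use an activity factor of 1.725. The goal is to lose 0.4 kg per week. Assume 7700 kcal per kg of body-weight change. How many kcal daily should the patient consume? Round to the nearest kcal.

1741 kcal daily

LBM = 50.5 × (1 − 0.18) = 41.41 kg. Katch-McArdle: BMR = 370 + 21.6 × 41.41 = 1264.456 kcal/day.
TEE = 1264.456 × 1.725 = 2181.1866 kcal/day.
Required daily deficit = 0.4 × 7700 ÷ 7 = 440 kcal/day.
Target intake = 2181.1866 − 440 = 1741.1866 kcal/day.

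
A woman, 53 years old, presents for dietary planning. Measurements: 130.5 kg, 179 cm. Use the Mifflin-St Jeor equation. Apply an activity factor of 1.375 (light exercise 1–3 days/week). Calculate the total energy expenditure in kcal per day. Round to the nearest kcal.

Mifflin-St Jeor (female): BMR = 10(130.5) + 6.25(179) − 5(53) − 161 = 1305 + 1118.75 − 265 − 161 = 1997.75 kcal/day.
TEE = BMR × activity factor = 1997.75 × 1.375 = 2746.9063 kcal/day.

2747 kcal per day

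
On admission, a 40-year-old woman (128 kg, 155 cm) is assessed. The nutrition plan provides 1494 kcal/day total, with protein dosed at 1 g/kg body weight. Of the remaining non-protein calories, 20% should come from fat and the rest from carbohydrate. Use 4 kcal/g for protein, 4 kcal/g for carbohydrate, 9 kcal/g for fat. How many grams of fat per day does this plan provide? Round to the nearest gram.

22 g/day

Protein = 1 × 128 = 128 g → 128 × 4 = 512 kcal.
Non-protein calories = 1494 − 512 = 982 kcal.
Fat: 20% × 982 = 196.4 kcal; carbohydrate: 785.6 kcal.
Fat: 196.4 kcal ÷ 9 kcal/g = 21.8222 g.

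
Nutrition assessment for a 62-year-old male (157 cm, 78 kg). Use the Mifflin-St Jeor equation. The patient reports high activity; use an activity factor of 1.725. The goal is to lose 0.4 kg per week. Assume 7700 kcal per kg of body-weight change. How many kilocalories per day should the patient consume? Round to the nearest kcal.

Mifflin-St Jeor (male): BMR = 10(78) + 6.25(157) − 5(62) + 5 = 780 + 981.25 − 310 + 5 = 1456.25 kcal/day.
TEE = 1456.25 × 1.725 = 2512.0313 kcal/day.
Required daily deficit = 0.4 × 7700 ÷ 7 = 440 kcal/day.
Target intake = 2512.0313 − 440 = 2072.0313 kcal/day.

2072 kilocalories per day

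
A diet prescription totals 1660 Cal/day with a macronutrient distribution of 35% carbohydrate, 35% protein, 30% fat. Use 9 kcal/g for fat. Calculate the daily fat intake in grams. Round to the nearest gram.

55 g/day

Fat energy = 30% × 1660 = 498 kcal.
At 9 kcal/g: 498 ÷ 9 = 55.3333 g.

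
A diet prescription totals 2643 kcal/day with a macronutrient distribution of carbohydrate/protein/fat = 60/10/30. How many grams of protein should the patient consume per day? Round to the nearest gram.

Protein energy = 10% × 2643 = 264.3 kcal.
At 4 kcal/g: 264.3 ÷ 4 = 66.075 g.

66 g/day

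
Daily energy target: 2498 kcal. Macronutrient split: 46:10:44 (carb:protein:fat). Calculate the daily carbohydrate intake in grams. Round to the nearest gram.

287 g/day

Carbohydrate energy = 46% × 2498 = 1149.08 kcal.
At 4 kcal/g: 1149.08 ÷ 4 = 287.27 g.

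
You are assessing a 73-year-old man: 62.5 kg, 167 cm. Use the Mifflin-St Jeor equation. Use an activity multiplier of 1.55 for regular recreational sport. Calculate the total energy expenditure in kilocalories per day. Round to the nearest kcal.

Mifflin-St Jeor (male): BMR = 10(62.5) + 6.25(167) − 5(73) + 5 = 625 + 1043.75 − 365 + 5 = 1308.75 kcal/day.
TEE = BMR × activity factor = 1308.75 × 1.55 = 2028.5625 kcal/day.

2029 kilocalories per day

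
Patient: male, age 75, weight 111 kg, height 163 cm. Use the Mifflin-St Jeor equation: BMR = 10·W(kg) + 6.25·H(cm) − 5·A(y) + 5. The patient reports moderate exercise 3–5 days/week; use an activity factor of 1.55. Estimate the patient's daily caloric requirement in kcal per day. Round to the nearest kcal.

Mifflin-St Jeor (male): BMR = 10(111) + 6.25(163) − 5(75) + 5 = 1110 + 1018.75 − 375 + 5 = 1758.75 kcal/day.
TEE = BMR × activity factor = 1758.75 × 1.55 = 2726.0625 kcal/day.

2726 kcal per day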